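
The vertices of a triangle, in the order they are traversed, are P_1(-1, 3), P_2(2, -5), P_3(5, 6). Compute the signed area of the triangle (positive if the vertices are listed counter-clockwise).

Apply the shoelace (surveyor's) formula: 2A = Σ (x_i·y_{i+1} − x_{i+1}·y_i), indices taken mod 3.
Cross-terms: -1, 37, 21  ⇒  Σ = 57
Signed area = Σ/2 = 28.5 (positive ⇒ counter-clockwise traversal).

28.5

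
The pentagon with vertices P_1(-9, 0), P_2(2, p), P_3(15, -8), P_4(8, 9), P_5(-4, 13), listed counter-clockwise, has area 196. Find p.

The doubled signed area Σ (x_i y_{i+1} − x_{i+1} y_i) is linear in p.
With p=0 it equals 440; the coefficient of p is -24 (from the two edges through P_2).
So -24·p + 440 = 2·196 = 392 ⇒ p = 2.

2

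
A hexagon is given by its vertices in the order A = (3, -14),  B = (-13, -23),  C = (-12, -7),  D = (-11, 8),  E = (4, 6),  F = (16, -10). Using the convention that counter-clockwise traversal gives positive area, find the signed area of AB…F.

Apply the shoelace (surveyor's) formula: 2A = Σ (x_i·y_{i+1} − x_{i+1}·y_i), indices taken mod 6.
Σ = (-251) + (-185) + (-173) + (-98) + (-136) + (-194) = -1037
Signed area = Σ/2 = -518.5 (negative ⇒ clockwise traversal).

-518.5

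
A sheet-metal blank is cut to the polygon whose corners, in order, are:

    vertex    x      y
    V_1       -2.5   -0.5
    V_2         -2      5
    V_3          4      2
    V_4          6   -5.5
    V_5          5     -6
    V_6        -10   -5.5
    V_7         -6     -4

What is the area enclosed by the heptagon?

83.75

V_1→V_2: (-2.5)(5) − (-2)(-0.5) = -13.5
V_2→V_3: (-2)(2) − (4)(5) = -24
V_3→V_4: (4)(-5.5) − (6)(2) = -34
V_4→V_5: (6)(-6) − (5)(-5.5) = -8.5
V_5→V_6: (5)(-5.5) − (-10)(-6) = -87.5
V_6→V_7: (-10)(-4) − (-6)(-5.5) = 7
V_7→V_1: (-6)(-0.5) − (-2.5)(-4) = -7
Σ = -167.5
Area = |Σ|/2 = 83.75.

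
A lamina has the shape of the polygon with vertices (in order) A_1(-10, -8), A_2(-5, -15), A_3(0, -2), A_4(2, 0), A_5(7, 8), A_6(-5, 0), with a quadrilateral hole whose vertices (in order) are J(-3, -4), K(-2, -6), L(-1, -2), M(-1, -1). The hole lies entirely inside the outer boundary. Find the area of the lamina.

106

Outer boundary:
Apply the surveyor's formula: 2A = Σ (x_i·y_{i+1} − x_{i+1}·y_i), indices taken mod 6.
Σ = (110) + (10) + (4) + (16) + (40) + (40) = 220
Area = |Σ|/2 = 110.
Hole:
J→K: (-3)(-6) − (-2)(-4) = 10
K→L: (-2)(-2) − (-1)(-6) = -2
L→M: (-1)(-1) − (-1)(-2) = -1
M→J: (-1)(-4) − (-3)(-1) = 1
Σ = 8
Area = |Σ|/2 = 4.
Net area = 110 − 4 = 106.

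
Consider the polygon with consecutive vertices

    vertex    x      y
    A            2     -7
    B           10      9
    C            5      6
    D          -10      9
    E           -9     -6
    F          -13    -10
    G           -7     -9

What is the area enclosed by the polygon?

237.5

Apply Gauss's area formula: 2A = Σ (x_i·y_{i+1} − x_{i+1}·y_i), indices taken mod 7.
Σ = (88) + (15) + (105) + (141) + (12) + (47) + (67) = 475
Area = |Σ|/2 = 237.5.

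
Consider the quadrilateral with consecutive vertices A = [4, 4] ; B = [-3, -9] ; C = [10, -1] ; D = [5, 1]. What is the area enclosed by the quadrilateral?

50

Apply the surveyor's formula: 2A = Σ (x_i·y_{i+1} − x_{i+1}·y_i), indices taken mod 4.
A→B: (4)(-9) − (-3)(4) = -24
B→C: (-3)(-1) − (10)(-9) = 93
C→D: (10)(1) − (5)(-1) = 15
D→A: (5)(4) − (4)(1) = 16
Σ = 100
Area = |Σ|/2 = 50.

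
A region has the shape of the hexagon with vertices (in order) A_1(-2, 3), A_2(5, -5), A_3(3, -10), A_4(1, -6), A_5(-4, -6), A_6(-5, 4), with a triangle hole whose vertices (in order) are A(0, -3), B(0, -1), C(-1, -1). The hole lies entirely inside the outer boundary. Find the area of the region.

64.5

Outer boundary:
Σ = (-5) + (-35) + (-8) + (-30) + (-46) + (-7) = -131
Area = |Σ|/2 = 65.5.
Hole:
Apply the surveyor's formula: 2A = Σ (x_i·y_{i+1} − x_{i+1}·y_i), indices taken mod 3.
Σ = (0) + (-1) + (3) = 2
Area = |Σ|/2 = 1.
Net area = 65.5 − 1 = 64.5.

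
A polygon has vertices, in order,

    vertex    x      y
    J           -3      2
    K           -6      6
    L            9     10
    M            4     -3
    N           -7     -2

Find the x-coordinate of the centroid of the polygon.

Apply the shoelace (surveyor's) formula. First the cross-terms c_i = x_i·y_{i+1} − x_{i+1}·y_i:
  -6, -114, -67, -29, -20  ⇒  2A = -236, A = -118.
Then Σ (x_i + x_{i+1})·c_i = -872, so x̄ = -872 / (6·(-118)) = 218/177.

218/177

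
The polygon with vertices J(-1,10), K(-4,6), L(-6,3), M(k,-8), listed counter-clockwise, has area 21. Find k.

Write out the shoelace sum; only the two edges meeting at M involve k:
2·Area = [((-6)·(-8) − k·3) + (k·10 − (-1)·(-8))] + 58
       = 7·k + 98 = 42
⇒ k = -8.

-8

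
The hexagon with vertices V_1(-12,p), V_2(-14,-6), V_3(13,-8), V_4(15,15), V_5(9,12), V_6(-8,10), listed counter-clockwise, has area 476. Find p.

The doubled signed area Σ (x_i y_{i+1} − x_{i+1} y_i) is linear in p.
With p=0 it equals 928; the coefficient of p is 6 (from the two edges through V_1).
So 6·p + 928 = 2·476 = 952 ⇒ p = 4.

4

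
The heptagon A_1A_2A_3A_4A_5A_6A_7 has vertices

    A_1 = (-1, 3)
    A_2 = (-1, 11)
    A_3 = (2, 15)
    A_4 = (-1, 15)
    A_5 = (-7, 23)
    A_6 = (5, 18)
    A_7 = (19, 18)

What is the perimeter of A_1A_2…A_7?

|A_1A_2| = √((0)² + (8)²) = √64 = 8
|A_2A_3| = √((3)² + (4)²) = √25 = 5
|A_3A_4| = √((-3)² + (0)²) = √9 = 3
|A_4A_5| = √((-6)² + (8)²) = √100 = 10
|A_5A_6| = √((12)² + (-5)²) = √169 = 13
|A_6A_7| = √((14)² + (0)²) = √196 = 14
|A_7A_1| = √((-20)² + (-15)²) = √625 = 25
Perimeter = 8 + 5 + 3 + 10 + 13 + 14 + 25 = 78.

78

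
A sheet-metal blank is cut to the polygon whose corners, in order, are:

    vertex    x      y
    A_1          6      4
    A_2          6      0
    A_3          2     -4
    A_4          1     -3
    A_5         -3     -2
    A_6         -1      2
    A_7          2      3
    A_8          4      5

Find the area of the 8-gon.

Apply the shoelace (surveyor's) formula: 2A = Σ (x_i·y_{i+1} − x_{i+1}·y_i), indices taken mod 8.
Σ = (-24) + (-24) + (-2) + (-11) + (-8) + (-7) + (-2) + (-14) = -92
Area = |Σ|/2 = 46.

46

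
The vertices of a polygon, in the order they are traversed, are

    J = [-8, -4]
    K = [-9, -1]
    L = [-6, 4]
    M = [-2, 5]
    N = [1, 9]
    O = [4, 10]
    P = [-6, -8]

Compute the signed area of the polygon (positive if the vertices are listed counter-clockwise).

-76.5

Cross-terms: -28, -42, -22, -23, -26, 28, -40  ⇒  Σ = -153
Signed area = Σ/2 = -76.5 (negative ⇒ clockwise traversal).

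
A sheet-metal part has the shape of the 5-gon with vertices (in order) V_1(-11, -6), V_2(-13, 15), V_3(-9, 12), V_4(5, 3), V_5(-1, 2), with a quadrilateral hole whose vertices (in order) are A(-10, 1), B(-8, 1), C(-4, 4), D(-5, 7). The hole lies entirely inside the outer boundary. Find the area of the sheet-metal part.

141.5

Outer boundary:
Apply the shoelace formula: 2A = Σ (x_i·y_{i+1} − x_{i+1}·y_i), indices taken mod 5.
V_1→V_2: (-11)(15) − (-13)(-6) = -243
V_2→V_3: (-13)(12) − (-9)(15) = -21
V_3→V_4: (-9)(3) − (5)(12) = -87
V_4→V_5: (5)(2) − (-1)(3) = 13
V_5→V_1: (-1)(-6) − (-11)(2) = 28
Σ = -310
Area = |Σ|/2 = 155.
Hole:
Apply Gauss's area formula: 2A = Σ (x_i·y_{i+1} − x_{i+1}·y_i), indices taken mod 4.
Σ = (-2) + (-28) + (-8) + (65) = 27
Area = |Σ|/2 = 13.5.
Net area = 155 − 13.5 = 141.5.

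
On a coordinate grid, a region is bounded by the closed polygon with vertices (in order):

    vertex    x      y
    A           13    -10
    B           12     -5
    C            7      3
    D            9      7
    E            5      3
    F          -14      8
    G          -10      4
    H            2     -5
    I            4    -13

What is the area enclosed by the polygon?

205.5

Apply Gauss's area formula: 2A = Σ (x_i·y_{i+1} − x_{i+1}·y_i), indices taken mod 9.
Σ = (55) + (71) + (22) + (-8) + (82) + (24) + (42) + (-6) + (129) = 411
Area = |Σ|/2 = 205.5.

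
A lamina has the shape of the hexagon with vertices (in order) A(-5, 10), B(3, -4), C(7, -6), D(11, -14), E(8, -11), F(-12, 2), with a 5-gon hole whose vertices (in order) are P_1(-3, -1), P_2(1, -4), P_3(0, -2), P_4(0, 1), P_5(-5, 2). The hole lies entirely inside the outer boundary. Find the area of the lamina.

Outer boundary:
Σ = (-10) + (10) + (-32) + (-9) + (-116) + (-110) = -267
Area = |Σ|/2 = 133.5.
Hole:
Apply the shoelace formula: 2A = Σ (x_i·y_{i+1} − x_{i+1}·y_i), indices taken mod 5.
Cross-terms: 13, -2, 0, 5, 11  ⇒  Σ = 27
Area = |Σ|/2 = 13.5.
Net area = 133.5 − 13.5 = 120.

120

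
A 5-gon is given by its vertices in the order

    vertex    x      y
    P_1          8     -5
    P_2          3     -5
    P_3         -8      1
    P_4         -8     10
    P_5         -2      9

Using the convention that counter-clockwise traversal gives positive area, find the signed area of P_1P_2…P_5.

Σ = (-25) + (-37) + (-72) + (-52) + (-62) = -248
Signed area = Σ/2 = -124 (negative ⇒ clockwise traversal).

-124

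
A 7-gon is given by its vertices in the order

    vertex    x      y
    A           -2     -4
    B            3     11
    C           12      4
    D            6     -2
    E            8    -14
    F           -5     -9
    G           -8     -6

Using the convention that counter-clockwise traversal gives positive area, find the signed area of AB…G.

-205

Σ = (-10) + (-120) + (-48) + (-68) + (-142) + (-42) + (20) = -410
Signed area = Σ/2 = -205 (negative ⇒ clockwise traversal).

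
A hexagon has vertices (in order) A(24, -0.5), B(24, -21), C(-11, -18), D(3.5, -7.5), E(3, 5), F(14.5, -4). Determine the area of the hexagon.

Apply the shoelace formula: 2A = Σ (x_i·y_{i+1} − x_{i+1}·y_i), indices taken mod 6.
Σ = (-492) + (-663) + (145.5) + (40) + (-84.5) + (88.75) = -965.25
Area = |Σ|/2 = 482.625.

482.625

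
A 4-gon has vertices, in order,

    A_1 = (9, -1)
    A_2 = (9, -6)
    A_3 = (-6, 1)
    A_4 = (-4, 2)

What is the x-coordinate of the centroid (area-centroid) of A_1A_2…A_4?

Apply the surveyor's formula. First the cross-terms c_i = x_i·y_{i+1} − x_{i+1}·y_i:
  -45, -27, -8, -14  ⇒  2A = -94, A = -47.
Then Σ (x_i + x_{i+1})·c_i = -881, so x̄ = -881 / (6·(-47)) = 881/282.

881/282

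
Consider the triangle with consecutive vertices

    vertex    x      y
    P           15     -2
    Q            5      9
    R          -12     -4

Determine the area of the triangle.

158.5

Apply the shoelace formula: 2A = Σ (x_i·y_{i+1} − x_{i+1}·y_i), indices taken mod 3.
Σ = (145) + (88) + (84) = 317
Area = |Σ|/2 = 158.5.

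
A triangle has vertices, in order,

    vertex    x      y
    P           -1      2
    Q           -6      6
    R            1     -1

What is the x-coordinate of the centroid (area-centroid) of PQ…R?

Apply Gauss's area formula. First the cross-terms c_i = x_i·y_{i+1} − x_{i+1}·y_i:
  6, 0, 1  ⇒  2A = 7, A = 3.5.
Then Σ (x_i + x_{i+1})·c_i = -42, so x̄ = -42 / (6·3.5) = -2.

-2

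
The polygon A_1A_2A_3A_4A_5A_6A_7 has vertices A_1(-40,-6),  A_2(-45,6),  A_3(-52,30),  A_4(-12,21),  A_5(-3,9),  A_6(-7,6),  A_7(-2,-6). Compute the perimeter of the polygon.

150

|A_1A_2| = √((-5)² + (12)²) = √169 = 13
|A_2A_3| = √((-7)² + (24)²) = √625 = 25
|A_3A_4| = √((40)² + (-9)²) = √1681 = 41
|A_4A_5| = √((9)² + (-12)²) = √225 = 15
|A_5A_6| = √((-4)² + (-3)²) = √25 = 5
|A_6A_7| = √((5)² + (-12)²) = √169 = 13
|A_7A_1| = √((-38)² + (0)²) = √1444 = 38
Perimeter = 13 + 25 + 41 + 15 + 5 + 13 + 38 = 150.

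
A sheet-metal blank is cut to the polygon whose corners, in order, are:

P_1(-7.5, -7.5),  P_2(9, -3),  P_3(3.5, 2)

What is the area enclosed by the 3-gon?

Cross-terms: 90, 28.5, -11.25  ⇒  Σ = 107.25
Area = |Σ|/2 = 53.625.

53.625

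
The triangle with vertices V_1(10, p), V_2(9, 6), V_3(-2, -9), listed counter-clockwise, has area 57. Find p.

-3

The doubled signed area Σ (x_i y_{i+1} − x_{i+1} y_i) is linear in p.
With p=0 it equals 81; the coefficient of p is -11 (from the two edges through V_1).
So -11·p + 81 = 2·57 = 114 ⇒ p = -3.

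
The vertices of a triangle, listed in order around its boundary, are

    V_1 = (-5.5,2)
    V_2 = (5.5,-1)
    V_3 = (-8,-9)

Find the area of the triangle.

Σ = (-5.5) + (-57.5) + (-65.5) = -128.5
Area = |Σ|/2 = 64.25.

64.25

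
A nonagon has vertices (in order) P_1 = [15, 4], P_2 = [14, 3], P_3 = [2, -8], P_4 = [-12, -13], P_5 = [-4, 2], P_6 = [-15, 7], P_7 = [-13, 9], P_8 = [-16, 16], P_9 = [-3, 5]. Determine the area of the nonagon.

Cross-terms: -11, -118, -122, -76, 2, -44, -64, -32, -87  ⇒  Σ = -552
Area = |Σ|/2 = 276.

276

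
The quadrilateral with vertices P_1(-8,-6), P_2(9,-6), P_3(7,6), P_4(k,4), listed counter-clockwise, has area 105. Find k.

The doubled signed area Σ (x_i y_{i+1} − x_{i+1} y_i) is linear in k.
With k=0 it equals 258; the coefficient of k is -12 (from the two edges through P_4).
So -12·k + 258 = 2·105 = 210 ⇒ k = 4.

4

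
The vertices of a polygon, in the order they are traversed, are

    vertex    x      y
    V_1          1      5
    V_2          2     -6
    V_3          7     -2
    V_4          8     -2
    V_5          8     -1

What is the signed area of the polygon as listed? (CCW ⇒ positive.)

V_1→V_2: (1)(-6) − (2)(5) = -16
V_2→V_3: (2)(-2) − (7)(-6) = 38
V_3→V_4: (7)(-2) − (8)(-2) = 2
V_4→V_5: (8)(-1) − (8)(-2) = 8
V_5→V_1: (8)(5) − (1)(-1) = 41
Σ = 73
Signed area = Σ/2 = 36.5 (positive ⇒ counter-clockwise traversal).

36.5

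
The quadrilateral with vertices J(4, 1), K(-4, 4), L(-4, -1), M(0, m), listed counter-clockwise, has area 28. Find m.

-2

Write out the shoelace sum; only the two edges meeting at M involve m:
2·Area = [((-4)·m − 0·(-1)) + (0·1 − 4·m)] + 40
       = -8·m + 40 = 56
⇒ m = -2.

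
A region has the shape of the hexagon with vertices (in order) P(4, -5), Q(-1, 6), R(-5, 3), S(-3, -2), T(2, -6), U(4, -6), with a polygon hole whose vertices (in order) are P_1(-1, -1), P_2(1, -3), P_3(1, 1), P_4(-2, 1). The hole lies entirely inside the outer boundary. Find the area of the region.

Outer boundary:
Apply the surveyor's formula: 2A = Σ (x_i·y_{i+1} − x_{i+1}·y_i), indices taken mod 6.
Σ = (19) + (27) + (19) + (22) + (12) + (4) = 103
Area = |Σ|/2 = 51.5.
Hole:
P_1→P_2: (-1)(-3) − (1)(-1) = 4
P_2→P_3: (1)(1) − (1)(-3) = 4
P_3→P_4: (1)(1) − (-2)(1) = 3
P_4→P_1: (-2)(-1) − (-1)(1) = 3
Σ = 14
Area = |Σ|/2 = 7.
Net area = 51.5 − 7 = 44.5.

44.5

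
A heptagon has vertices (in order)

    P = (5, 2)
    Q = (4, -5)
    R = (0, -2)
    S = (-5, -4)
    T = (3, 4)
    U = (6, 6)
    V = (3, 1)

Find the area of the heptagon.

Σ = (-33) + (-8) + (-10) + (-8) + (-6) + (-12) + (1) = -76
Area = |Σ|/2 = 38.

38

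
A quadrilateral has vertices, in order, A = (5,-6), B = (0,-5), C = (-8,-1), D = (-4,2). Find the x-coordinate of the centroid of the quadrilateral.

-449/213

Apply Gauss's area formula. First the cross-terms c_i = x_i·y_{i+1} − x_{i+1}·y_i:
  -25, -40, -20, 14  ⇒  2A = -71, A = -35.5.
Then Σ (x_i + x_{i+1})·c_i = 449, so x̄ = 449 / (6·(-35.5)) = -449/213.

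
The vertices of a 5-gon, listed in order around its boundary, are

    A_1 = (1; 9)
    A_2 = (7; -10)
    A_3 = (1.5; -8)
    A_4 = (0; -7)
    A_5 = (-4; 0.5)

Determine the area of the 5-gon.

94.5

Σ = (-73) + (-41) + (-10.5) + (-28) + (-36.5) = -189
Area = |Σ|/2 = 94.5.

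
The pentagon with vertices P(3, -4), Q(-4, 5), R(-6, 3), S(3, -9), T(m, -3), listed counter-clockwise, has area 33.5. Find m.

1

The doubled signed area Σ (x_i y_{i+1} − x_{i+1} y_i) is linear in m.
With m=0 it equals 62; the coefficient of m is 5 (from the two edges through T).
So 5·m + 62 = 2·33.5 = 67 ⇒ m = 1.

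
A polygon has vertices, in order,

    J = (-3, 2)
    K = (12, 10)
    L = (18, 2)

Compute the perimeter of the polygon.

48

|JK| = √((15)² + (8)²) = √289 = 17
|KL| = √((6)² + (-8)²) = √100 = 10
|LJ| = √((-21)² + (0)²) = √441 = 21
Perimeter = 17 + 10 + 21 = 48.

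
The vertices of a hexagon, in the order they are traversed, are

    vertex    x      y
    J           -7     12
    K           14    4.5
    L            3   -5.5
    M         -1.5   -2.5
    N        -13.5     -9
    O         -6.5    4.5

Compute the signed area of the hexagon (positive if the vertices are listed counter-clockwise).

Apply the shoelace (surveyor's) formula: 2A = Σ (x_i·y_{i+1} − x_{i+1}·y_i), indices taken mod 6.
J→K: (-7)(4.5) − (14)(12) = -199.5
K→L: (14)(-5.5) − (3)(4.5) = -90.5
L→M: (3)(-2.5) − (-1.5)(-5.5) = -15.75
M→N: (-1.5)(-9) − (-13.5)(-2.5) = -20.25
N→O: (-13.5)(4.5) − (-6.5)(-9) = -119.25
O→J: (-6.5)(12) − (-7)(4.5) = -46.5
Σ = -491.75
Signed area = Σ/2 = -245.875 (negative ⇒ clockwise traversal).

-245.875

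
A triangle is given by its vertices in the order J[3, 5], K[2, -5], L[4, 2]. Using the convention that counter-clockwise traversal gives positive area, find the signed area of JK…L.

6.5

Apply the surveyor's formula: 2A = Σ (x_i·y_{i+1} − x_{i+1}·y_i), indices taken mod 3.
Σ = (-25) + (24) + (14) = 13
Signed area = Σ/2 = 6.5 (positive ⇒ counter-clockwise traversal).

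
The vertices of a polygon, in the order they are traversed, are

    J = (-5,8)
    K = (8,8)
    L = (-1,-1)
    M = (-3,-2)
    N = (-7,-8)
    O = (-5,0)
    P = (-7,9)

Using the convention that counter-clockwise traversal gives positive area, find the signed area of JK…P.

Apply the shoelace formula: 2A = Σ (x_i·y_{i+1} − x_{i+1}·y_i), indices taken mod 7.
Cross-terms: -104, 0, -1, 10, -40, -45, -11  ⇒  Σ = -191
Signed area = Σ/2 = -95.5 (negative ⇒ clockwise traversal).

-95.5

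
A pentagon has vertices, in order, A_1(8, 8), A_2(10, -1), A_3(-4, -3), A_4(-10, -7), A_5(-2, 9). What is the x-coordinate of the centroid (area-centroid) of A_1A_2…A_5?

Apply the shoelace formula. First the cross-terms c_i = x_i·y_{i+1} − x_{i+1}·y_i:
  -88, -34, -2, -104, -88  ⇒  2A = -316, A = -158.
Then Σ (x_i + x_{i+1})·c_i = -1040, so x̄ = -1040 / (6·(-158)) = 260/237.

260/237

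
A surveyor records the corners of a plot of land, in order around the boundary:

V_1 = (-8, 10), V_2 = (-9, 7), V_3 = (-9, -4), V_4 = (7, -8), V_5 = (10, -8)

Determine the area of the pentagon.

146.5

Apply the shoelace (surveyor's) formula: 2A = Σ (x_i·y_{i+1} − x_{i+1}·y_i), indices taken mod 5.
V_1→V_2: (-8)(7) − (-9)(10) = 34
V_2→V_3: (-9)(-4) − (-9)(7) = 99
V_3→V_4: (-9)(-8) − (7)(-4) = 100
V_4→V_5: (7)(-8) − (10)(-8) = 24
V_5→V_1: (10)(10) − (-8)(-8) = 36
Σ = 293
Area = |Σ|/2 = 146.5.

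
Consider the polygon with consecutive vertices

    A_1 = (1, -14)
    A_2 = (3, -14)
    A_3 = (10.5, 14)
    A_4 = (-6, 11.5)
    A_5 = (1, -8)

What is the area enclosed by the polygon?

226.125

Σ = (28) + (189) + (204.75) + (36.5) + (-6) = 452.25
Area = |Σ|/2 = 226.125.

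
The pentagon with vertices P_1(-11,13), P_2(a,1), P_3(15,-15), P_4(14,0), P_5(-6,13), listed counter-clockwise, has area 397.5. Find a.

-13

The doubled signed area Σ (x_i y_{i+1} − x_{i+1} y_i) is linear in a.
With a=0 it equals 431; the coefficient of a is -28 (from the two edges through P_2).
So -28·a + 431 = 2·397.5 = 795 ⇒ a = -13.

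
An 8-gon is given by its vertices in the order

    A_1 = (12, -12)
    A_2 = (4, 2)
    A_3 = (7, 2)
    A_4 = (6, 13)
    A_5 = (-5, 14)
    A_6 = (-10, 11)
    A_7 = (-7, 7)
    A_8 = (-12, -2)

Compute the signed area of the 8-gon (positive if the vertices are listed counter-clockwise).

326

A_1→A_2: (12)(2) − (4)(-12) = 72
A_2→A_3: (4)(2) − (7)(2) = -6
A_3→A_4: (7)(13) − (6)(2) = 79
A_4→A_5: (6)(14) − (-5)(13) = 149
A_5→A_6: (-5)(11) − (-10)(14) = 85
A_6→A_7: (-10)(7) − (-7)(11) = 7
A_7→A_8: (-7)(-2) − (-12)(7) = 98
A_8→A_1: (-12)(-12) − (12)(-2) = 168
Σ = 652
Signed area = Σ/2 = 326 (positive ⇒ counter-clockwise traversal).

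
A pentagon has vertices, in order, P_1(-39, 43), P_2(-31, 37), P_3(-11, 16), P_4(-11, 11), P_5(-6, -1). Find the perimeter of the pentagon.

|P_1P_2| = √((8)² + (-6)²) = √100 = 10
|P_2P_3| = √((20)² + (-21)²) = √841 = 29
|P_3P_4| = √((0)² + (-5)²) = √25 = 5
|P_4P_5| = √((5)² + (-12)²) = √169 = 13
|P_5P_1| = √((-33)² + (44)²) = √3025 = 55
Perimeter = 10 + 29 + 5 + 13 + 55 = 112.

112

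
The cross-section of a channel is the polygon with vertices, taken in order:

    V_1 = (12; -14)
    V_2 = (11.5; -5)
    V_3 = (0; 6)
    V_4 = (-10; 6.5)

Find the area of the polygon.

Cross-terms: 101, 69, 60, 62  ⇒  Σ = 292
Area = |Σ|/2 = 146.

146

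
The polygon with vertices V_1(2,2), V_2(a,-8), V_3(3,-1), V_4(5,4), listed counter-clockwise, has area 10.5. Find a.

2

The doubled signed area Σ (x_i y_{i+1} − x_{i+1} y_i) is linear in a.
With a=0 it equals 27; the coefficient of a is -3 (from the two edges through V_2).
So -3·a + 27 = 2·10.5 = 21 ⇒ a = 2.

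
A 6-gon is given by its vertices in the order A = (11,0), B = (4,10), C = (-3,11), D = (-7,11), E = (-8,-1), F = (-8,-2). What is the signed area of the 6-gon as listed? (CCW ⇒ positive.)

Apply the shoelace formula: 2A = Σ (x_i·y_{i+1} − x_{i+1}·y_i), indices taken mod 6.
Σ = (110) + (74) + (44) + (95) + (8) + (22) = 353
Signed area = Σ/2 = 176.5 (positive ⇒ counter-clockwise traversal).

176.5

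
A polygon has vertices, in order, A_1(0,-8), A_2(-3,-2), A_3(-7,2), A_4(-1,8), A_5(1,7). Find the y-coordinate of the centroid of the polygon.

Apply the shoelace (surveyor's) formula. First the cross-terms c_i = x_i·y_{i+1} − x_{i+1}·y_i:
  -24, -20, -54, -15, -8  ⇒  2A = -121, A = -60.5.
Then Σ (y_i + y_{i+1})·c_i = -517, so ȳ = -517 / (6·(-60.5)) = 47/33.

47/33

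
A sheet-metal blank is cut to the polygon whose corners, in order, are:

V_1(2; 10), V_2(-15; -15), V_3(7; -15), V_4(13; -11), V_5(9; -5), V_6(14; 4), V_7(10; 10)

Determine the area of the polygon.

Apply the shoelace formula: 2A = Σ (x_i·y_{i+1} − x_{i+1}·y_i), indices taken mod 7.
Σ = (120) + (330) + (118) + (34) + (106) + (100) + (80) = 888
Area = |Σ|/2 = 444.

444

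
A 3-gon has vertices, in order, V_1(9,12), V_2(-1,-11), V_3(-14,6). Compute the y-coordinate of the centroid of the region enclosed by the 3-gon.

7/3

Apply Gauss's area formula. First the cross-terms c_i = x_i·y_{i+1} − x_{i+1}·y_i:
  -87, -160, -222  ⇒  2A = -469, A = -234.5.
Then Σ (y_i + y_{i+1})·c_i = -3283, so ȳ = -3283 / (6·(-234.5)) = 7/3.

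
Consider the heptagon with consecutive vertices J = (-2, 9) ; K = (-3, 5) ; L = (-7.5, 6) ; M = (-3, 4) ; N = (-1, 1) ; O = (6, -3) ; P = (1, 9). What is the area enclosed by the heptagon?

53.25

Apply the surveyor's formula: 2A = Σ (x_i·y_{i+1} − x_{i+1}·y_i), indices taken mod 7.
Σ = (17) + (19.5) + (-12) + (1) + (-3) + (57) + (27) = 106.5
Area = |Σ|/2 = 53.25.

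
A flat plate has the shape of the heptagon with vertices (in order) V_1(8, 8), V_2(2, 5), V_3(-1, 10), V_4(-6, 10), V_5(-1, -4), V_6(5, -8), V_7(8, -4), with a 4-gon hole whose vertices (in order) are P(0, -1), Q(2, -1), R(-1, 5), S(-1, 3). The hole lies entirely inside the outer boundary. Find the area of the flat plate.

Outer boundary:
Apply the surveyor's formula: 2A = Σ (x_i·y_{i+1} − x_{i+1}·y_i), indices taken mod 7.
V_1→V_2: (8)(5) − (2)(8) = 24
V_2→V_3: (2)(10) − (-1)(5) = 25
V_3→V_4: (-1)(10) − (-6)(10) = 50
V_4→V_5: (-6)(-4) − (-1)(10) = 34
V_5→V_6: (-1)(-8) − (5)(-4) = 28
V_6→V_7: (5)(-4) − (8)(-8) = 44
V_7→V_1: (8)(8) − (8)(-4) = 96
Σ = 301
Area = |Σ|/2 = 150.5.
Hole:
Apply the shoelace (surveyor's) formula: 2A = Σ (x_i·y_{i+1} − x_{i+1}·y_i), indices taken mod 4.
Σ = (2) + (9) + (2) + (1) = 14
Area = |Σ|/2 = 7.
Net area = 150.5 − 7 = 143.5.

143.5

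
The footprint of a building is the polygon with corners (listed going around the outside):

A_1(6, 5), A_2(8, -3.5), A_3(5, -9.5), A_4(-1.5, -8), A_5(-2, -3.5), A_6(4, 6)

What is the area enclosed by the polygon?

Apply Gauss's area formula: 2A = Σ (x_i·y_{i+1} − x_{i+1}·y_i), indices taken mod 6.
Σ = (-61) + (-58.5) + (-54.25) + (-10.75) + (2) + (-16) = -198.5
Area = |Σ|/2 = 99.25.

99.25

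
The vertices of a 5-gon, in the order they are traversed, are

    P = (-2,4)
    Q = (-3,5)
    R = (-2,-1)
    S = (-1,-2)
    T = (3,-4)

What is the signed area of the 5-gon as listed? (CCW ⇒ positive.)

Apply Gauss's area formula: 2A = Σ (x_i·y_{i+1} − x_{i+1}·y_i), indices taken mod 5.
Σ = (2) + (13) + (3) + (10) + (4) = 32
Signed area = Σ/2 = 16 (positive ⇒ counter-clockwise traversal).

16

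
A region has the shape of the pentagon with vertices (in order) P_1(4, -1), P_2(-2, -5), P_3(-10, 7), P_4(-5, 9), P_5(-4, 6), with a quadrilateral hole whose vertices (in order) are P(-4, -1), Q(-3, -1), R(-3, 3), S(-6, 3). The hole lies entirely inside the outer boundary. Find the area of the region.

Outer boundary:
Σ = (-22) + (-64) + (-55) + (6) + (-20) = -155
Area = |Σ|/2 = 77.5.
Hole:
Σ = (1) + (-12) + (9) + (18) = 16
Area = |Σ|/2 = 8.
Net area = 77.5 − 8 = 69.5.

69.5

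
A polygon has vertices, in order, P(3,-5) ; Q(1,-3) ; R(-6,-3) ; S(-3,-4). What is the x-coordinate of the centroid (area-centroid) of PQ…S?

-46/51

Apply the shoelace (surveyor's) formula. First the cross-terms c_i = x_i·y_{i+1} − x_{i+1}·y_i:
  -4, -21, 15, 27  ⇒  2A = 17, A = 8.5.
Then Σ (x_i + x_{i+1})·c_i = -46, so x̄ = -46 / (6·8.5) = -46/51.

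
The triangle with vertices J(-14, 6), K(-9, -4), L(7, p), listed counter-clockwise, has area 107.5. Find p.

7

Write out the shoelace sum; only the two edges meeting at L involve p:
2·Area = [((-9)·p − 7·(-4)) + (7·6 − (-14)·p)] + 110
       = 5·p + 180 = 215
⇒ p = 7.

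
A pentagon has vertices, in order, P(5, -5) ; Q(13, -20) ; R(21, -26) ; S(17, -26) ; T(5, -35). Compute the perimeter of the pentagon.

76

|PQ| = √((8)² + (-15)²) = √289 = 17
|QR| = √((8)² + (-6)²) = √100 = 10
|RS| = √((-4)² + (0)²) = √16 = 4
|ST| = √((-12)² + (-9)²) = √225 = 15
|TP| = √((0)² + (30)²) = √900 = 30
Perimeter = 17 + 10 + 4 + 15 + 30 = 76.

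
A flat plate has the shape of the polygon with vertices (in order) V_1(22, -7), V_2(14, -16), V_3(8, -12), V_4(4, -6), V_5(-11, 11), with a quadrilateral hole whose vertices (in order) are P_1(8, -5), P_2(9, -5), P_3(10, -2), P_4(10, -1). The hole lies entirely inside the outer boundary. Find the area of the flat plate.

238

Outer boundary:
Apply the surveyor's formula: 2A = Σ (x_i·y_{i+1} − x_{i+1}·y_i), indices taken mod 5.
Σ = (-254) + (-40) + (0) + (-22) + (-165) = -481
Area = |Σ|/2 = 240.5.
Hole:
Σ = (5) + (32) + (10) + (-42) = 5
Area = |Σ|/2 = 2.5.
Net area = 240.5 − 2.5 = 238.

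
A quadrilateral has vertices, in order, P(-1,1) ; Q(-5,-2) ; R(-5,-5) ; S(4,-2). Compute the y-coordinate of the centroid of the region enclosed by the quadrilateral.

-2

Apply the shoelace formula. First the cross-terms c_i = x_i·y_{i+1} − x_{i+1}·y_i:
  7, 15, 30, 2  ⇒  2A = 54, A = 27.
Then Σ (y_i + y_{i+1})·c_i = -324, so ȳ = -324 / (6·27) = -2.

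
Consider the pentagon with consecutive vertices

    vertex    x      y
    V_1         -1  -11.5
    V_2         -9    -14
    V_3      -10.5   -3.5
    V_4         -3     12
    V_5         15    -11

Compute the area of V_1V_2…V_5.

Σ = (-89.5) + (-115.5) + (-136.5) + (-147) + (-183.5) = -672
Area = |Σ|/2 = 336.

336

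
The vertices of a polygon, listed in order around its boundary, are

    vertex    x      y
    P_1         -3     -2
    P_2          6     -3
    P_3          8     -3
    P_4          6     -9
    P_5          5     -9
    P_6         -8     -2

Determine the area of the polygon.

54

Cross-terms: 21, 6, -54, -9, -82, 10  ⇒  Σ = -108
Area = |Σ|/2 = 54.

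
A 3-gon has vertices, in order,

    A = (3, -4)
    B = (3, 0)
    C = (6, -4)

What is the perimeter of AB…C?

|AB| = √((0)² + (4)²) = √16 = 4
|BC| = √((3)² + (-4)²) = √25 = 5
|CA| = √((-3)² + (0)²) = √9 = 3
Perimeter = 4 + 5 + 3 = 12.

12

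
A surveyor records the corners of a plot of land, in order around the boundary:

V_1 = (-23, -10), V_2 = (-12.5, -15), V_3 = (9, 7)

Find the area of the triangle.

169.25

Apply the surveyor's formula: 2A = Σ (x_i·y_{i+1} − x_{i+1}·y_i), indices taken mod 3.
Cross-terms: 220, 47.5, 71  ⇒  Σ = 338.5
Area = |Σ|/2 = 169.25.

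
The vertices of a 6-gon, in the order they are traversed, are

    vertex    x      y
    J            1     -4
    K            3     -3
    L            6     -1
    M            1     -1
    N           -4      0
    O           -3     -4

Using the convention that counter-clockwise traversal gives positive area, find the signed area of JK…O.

23.5

Apply the shoelace (surveyor's) formula: 2A = Σ (x_i·y_{i+1} − x_{i+1}·y_i), indices taken mod 6.
Cross-terms: 9, 15, -5, -4, 16, 16  ⇒  Σ = 47
Signed area = Σ/2 = 23.5 (positive ⇒ counter-clockwise traversal).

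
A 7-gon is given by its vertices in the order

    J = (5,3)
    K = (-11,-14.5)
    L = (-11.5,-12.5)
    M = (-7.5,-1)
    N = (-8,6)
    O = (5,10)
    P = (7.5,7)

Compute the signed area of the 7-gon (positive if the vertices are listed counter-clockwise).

-183.25

Σ = (-39.5) + (-29.25) + (-82.25) + (-53) + (-110) + (-40) + (-12.5) = -366.5
Signed area = Σ/2 = -183.25 (negative ⇒ clockwise traversal).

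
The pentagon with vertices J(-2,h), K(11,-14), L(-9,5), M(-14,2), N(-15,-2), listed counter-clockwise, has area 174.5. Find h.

Write out the shoelace sum; only the two edges meeting at J involve h:
2·Area = [((-15)·h − (-2)·(-2)) + ((-2)·(-14) − 11·h)] + 39
       = -26·h + 63 = 349
⇒ h = -11.

-11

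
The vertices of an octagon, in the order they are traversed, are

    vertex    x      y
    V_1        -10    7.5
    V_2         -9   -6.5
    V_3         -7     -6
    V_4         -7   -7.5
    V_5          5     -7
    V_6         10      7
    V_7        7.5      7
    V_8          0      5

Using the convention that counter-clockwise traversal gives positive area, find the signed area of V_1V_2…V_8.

Apply the shoelace (surveyor's) formula: 2A = Σ (x_i·y_{i+1} − x_{i+1}·y_i), indices taken mod 8.
Σ = (132.5) + (8.5) + (10.5) + (86.5) + (105) + (17.5) + (37.5) + (50) = 448
Signed area = Σ/2 = 224 (positive ⇒ counter-clockwise traversal).

224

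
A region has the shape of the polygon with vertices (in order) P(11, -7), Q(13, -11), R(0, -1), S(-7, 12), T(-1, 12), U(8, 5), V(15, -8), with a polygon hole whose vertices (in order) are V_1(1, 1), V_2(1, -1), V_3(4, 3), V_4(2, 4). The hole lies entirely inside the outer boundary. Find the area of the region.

Outer boundary:
Σ = (-30) + (-13) + (-7) + (-72) + (-101) + (-139) + (-17) = -379
Area = |Σ|/2 = 189.5.
Hole:
Apply the shoelace formula: 2A = Σ (x_i·y_{i+1} − x_{i+1}·y_i), indices taken mod 4.
Cross-terms: -2, 7, 10, -2  ⇒  Σ = 13
Area = |Σ|/2 = 6.5.
Net area = 189.5 − 6.5 = 183.

183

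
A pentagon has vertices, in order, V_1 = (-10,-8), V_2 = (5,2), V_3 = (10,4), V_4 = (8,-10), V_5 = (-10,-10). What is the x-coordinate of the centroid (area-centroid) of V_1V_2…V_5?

11/6

Apply the surveyor's formula. First the cross-terms c_i = x_i·y_{i+1} − x_{i+1}·y_i:
  20, 0, -132, -180, -20  ⇒  2A = -312, A = -156.
Then Σ (x_i + x_{i+1})·c_i = -1716, so x̄ = -1716 / (6·(-156)) = 11/6.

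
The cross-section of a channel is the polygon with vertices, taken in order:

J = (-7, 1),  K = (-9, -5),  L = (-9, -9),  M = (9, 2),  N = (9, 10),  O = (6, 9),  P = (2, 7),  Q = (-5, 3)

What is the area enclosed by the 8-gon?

158.5

Σ = (44) + (36) + (63) + (72) + (21) + (24) + (41) + (16) = 317
Area = |Σ|/2 = 158.5.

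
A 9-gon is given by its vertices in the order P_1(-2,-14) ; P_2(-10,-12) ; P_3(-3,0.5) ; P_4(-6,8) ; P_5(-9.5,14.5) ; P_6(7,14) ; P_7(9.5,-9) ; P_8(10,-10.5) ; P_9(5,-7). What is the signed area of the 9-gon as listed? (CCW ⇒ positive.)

Cross-terms: -116, -41, -21, -11, -234.5, -196, -9.75, -17.5, -84  ⇒  Σ = -730.75
Signed area = Σ/2 = -365.375 (negative ⇒ clockwise traversal).

-365.375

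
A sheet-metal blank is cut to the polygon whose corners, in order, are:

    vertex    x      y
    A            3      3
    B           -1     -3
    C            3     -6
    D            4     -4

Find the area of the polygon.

Cross-terms: -6, 15, 12, 24  ⇒  Σ = 45
Area = |Σ|/2 = 22.5.

22.5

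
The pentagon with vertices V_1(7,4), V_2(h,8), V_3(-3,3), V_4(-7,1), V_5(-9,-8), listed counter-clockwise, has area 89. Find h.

5

Write out the shoelace sum; only the two edges meeting at V_2 involve h:
2·Area = [(7·8 − h·4) + (h·3 − (-3)·8)] + 103
       = -1·h + 183 = 178
⇒ h = 5.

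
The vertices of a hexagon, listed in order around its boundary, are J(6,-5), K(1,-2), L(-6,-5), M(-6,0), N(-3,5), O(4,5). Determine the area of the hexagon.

J→K: (6)(-2) − (1)(-5) = -7
K→L: (1)(-5) − (-6)(-2) = -17
L→M: (-6)(0) − (-6)(-5) = -30
M→N: (-6)(5) − (-3)(0) = -30
N→O: (-3)(5) − (4)(5) = -35
O→J: (4)(-5) − (6)(5) = -50
Σ = -169
Area = |Σ|/2 = 84.5.

84.5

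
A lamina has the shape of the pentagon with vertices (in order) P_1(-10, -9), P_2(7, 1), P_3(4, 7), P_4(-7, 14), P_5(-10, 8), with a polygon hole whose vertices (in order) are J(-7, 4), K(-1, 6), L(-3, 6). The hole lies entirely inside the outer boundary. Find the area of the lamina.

226.5

Outer boundary:
Cross-terms: 53, 45, 105, 84, 170  ⇒  Σ = 457
Area = |Σ|/2 = 228.5.
Hole:
Apply the surveyor's formula: 2A = Σ (x_i·y_{i+1} − x_{i+1}·y_i), indices taken mod 3.
Σ = (-38) + (12) + (30) = 4
Area = |Σ|/2 = 2.
Net area = 228.5 − 2 = 226.5.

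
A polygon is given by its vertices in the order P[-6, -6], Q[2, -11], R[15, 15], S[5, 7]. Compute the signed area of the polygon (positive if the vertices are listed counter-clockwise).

Cross-terms: 78, 195, 30, 12  ⇒  Σ = 315
Signed area = Σ/2 = 157.5 (positive ⇒ counter-clockwise traversal).

157.5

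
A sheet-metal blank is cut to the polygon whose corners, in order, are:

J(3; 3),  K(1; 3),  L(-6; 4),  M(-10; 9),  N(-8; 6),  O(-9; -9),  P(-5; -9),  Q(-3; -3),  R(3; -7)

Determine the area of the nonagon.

Apply the shoelace (surveyor's) formula: 2A = Σ (x_i·y_{i+1} − x_{i+1}·y_i), indices taken mod 9.
Cross-terms: 6, 22, -14, 12, 126, 36, -12, 30, 30  ⇒  Σ = 236
Area = |Σ|/2 = 118.

118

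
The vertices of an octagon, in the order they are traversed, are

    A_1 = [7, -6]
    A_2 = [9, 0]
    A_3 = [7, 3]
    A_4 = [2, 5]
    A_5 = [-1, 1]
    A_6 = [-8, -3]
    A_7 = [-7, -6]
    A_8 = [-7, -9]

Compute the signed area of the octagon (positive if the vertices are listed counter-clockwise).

Apply the surveyor's formula: 2A = Σ (x_i·y_{i+1} − x_{i+1}·y_i), indices taken mod 8.
Σ = (54) + (27) + (29) + (7) + (11) + (27) + (21) + (105) = 281
Signed area = Σ/2 = 140.5 (positive ⇒ counter-clockwise traversal).

140.5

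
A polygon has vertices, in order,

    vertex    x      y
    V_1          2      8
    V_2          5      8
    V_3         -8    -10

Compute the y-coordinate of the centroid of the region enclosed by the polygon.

Apply the shoelace (surveyor's) formula. First the cross-terms c_i = x_i·y_{i+1} − x_{i+1}·y_i:
  -24, 14, -44  ⇒  2A = -54, A = -27.
Then Σ (y_i + y_{i+1})·c_i = -324, so ȳ = -324 / (6·(-27)) = 2.

2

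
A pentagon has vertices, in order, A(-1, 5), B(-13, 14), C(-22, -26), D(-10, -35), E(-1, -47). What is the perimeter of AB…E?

|AB| = √((-12)² + (9)²) = √225 = 15
|BC| = √((-9)² + (-40)²) = √1681 = 41
|CD| = √((12)² + (-9)²) = √225 = 15
|DE| = √((9)² + (-12)²) = √225 = 15
|EA| = √((0)² + (52)²) = √2704 = 52
Perimeter = 15 + 41 + 15 + 15 + 52 = 138.

138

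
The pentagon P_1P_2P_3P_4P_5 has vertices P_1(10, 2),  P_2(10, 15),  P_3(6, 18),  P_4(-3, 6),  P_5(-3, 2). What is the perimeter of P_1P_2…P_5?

|P_1P_2| = √((0)² + (13)²) = √169 = 13
|P_2P_3| = √((-4)² + (3)²) = √25 = 5
|P_3P_4| = √((-9)² + (-12)²) = √225 = 15
|P_4P_5| = √((0)² + (-4)²) = √16 = 4
|P_5P_1| = √((13)² + (0)²) = √169 = 13
Perimeter = 13 + 5 + 15 + 4 + 13 = 50.

50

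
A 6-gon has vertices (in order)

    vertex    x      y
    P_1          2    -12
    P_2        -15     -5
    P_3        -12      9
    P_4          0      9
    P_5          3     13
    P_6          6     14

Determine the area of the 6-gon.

Apply Gauss's area formula: 2A = Σ (x_i·y_{i+1} − x_{i+1}·y_i), indices taken mod 6.
Σ = (-190) + (-195) + (-108) + (-27) + (-36) + (-100) = -656
Area = |Σ|/2 = 328.

328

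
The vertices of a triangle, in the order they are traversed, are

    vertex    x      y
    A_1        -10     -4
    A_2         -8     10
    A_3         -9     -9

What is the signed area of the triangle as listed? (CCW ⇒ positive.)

Apply the surveyor's formula: 2A = Σ (x_i·y_{i+1} − x_{i+1}·y_i), indices taken mod 3.
Cross-terms: -132, 162, -54  ⇒  Σ = -24
Signed area = Σ/2 = -12 (negative ⇒ clockwise traversal).

-12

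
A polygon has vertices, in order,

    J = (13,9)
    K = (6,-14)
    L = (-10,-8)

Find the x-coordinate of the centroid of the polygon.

3

Apply the surveyor's formula. First the cross-terms c_i = x_i·y_{i+1} − x_{i+1}·y_i:
  -236, -188, 14  ⇒  2A = -410, A = -205.
Then Σ (x_i + x_{i+1})·c_i = -3690, so x̄ = -3690 / (6·(-205)) = 3.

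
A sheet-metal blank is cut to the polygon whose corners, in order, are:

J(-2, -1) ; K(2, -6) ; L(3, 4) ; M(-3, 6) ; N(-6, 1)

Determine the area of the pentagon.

Apply the shoelace (surveyor's) formula: 2A = Σ (x_i·y_{i+1} − x_{i+1}·y_i), indices taken mod 5.
Σ = (14) + (26) + (30) + (33) + (8) = 111
Area = |Σ|/2 = 55.5.

55.5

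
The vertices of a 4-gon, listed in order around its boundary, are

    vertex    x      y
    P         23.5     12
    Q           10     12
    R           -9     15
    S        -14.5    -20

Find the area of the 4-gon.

556.75

Σ = (162) + (258) + (397.5) + (296) = 1113.5
Area = |Σ|/2 = 556.75.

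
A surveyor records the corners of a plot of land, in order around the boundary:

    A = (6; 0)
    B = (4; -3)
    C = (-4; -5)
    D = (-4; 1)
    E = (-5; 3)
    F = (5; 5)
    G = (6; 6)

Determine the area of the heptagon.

Apply the shoelace (surveyor's) formula: 2A = Σ (x_i·y_{i+1} − x_{i+1}·y_i), indices taken mod 7.
A→B: (6)(-3) − (4)(0) = -18
B→C: (4)(-5) − (-4)(-3) = -32
C→D: (-4)(1) − (-4)(-5) = -24
D→E: (-4)(3) − (-5)(1) = -7
E→F: (-5)(5) − (5)(3) = -40
F→G: (5)(6) − (6)(5) = 0
G→A: (6)(0) − (6)(6) = -36
Σ = -157
Area = |Σ|/2 = 78.5.

78.5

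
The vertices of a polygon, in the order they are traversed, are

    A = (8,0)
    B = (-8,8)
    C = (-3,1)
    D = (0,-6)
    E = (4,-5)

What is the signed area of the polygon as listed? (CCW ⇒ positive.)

81

Cross-terms: 64, 16, 18, 24, 40  ⇒  Σ = 162
Signed area = Σ/2 = 81 (positive ⇒ counter-clockwise traversal).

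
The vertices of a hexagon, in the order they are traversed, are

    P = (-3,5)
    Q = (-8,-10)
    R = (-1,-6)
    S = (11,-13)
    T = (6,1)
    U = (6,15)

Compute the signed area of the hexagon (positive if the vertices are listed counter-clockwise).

Cross-terms: 70, 38, 79, 89, 84, 75  ⇒  Σ = 435
Signed area = Σ/2 = 217.5 (positive ⇒ counter-clockwise traversal).

217.5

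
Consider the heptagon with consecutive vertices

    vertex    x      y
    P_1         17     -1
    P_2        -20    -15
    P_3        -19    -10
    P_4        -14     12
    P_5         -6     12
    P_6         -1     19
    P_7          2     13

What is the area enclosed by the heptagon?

Apply the surveyor's formula: 2A = Σ (x_i·y_{i+1} − x_{i+1}·y_i), indices taken mod 7.
Cross-terms: -275, -85, -368, -96, -102, -51, -223  ⇒  Σ = -1200
Area = |Σ|/2 = 600.

600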